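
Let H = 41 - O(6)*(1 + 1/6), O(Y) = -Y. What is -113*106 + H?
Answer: -11930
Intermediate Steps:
H = 48 (H = 41 - (-1*6)*(1 + 1/6) = 41 - (-6)*(1 + ⅙) = 41 - (-6)*7/6 = 41 - 1*(-7) = 41 + 7 = 48)
-113*106 + H = -113*106 + 48 = -11978 + 48 = -11930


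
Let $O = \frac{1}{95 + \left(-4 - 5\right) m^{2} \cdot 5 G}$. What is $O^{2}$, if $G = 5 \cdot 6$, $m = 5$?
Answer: $\frac{1}{1132659025} \approx 8.8288 \cdot 10^{-10}$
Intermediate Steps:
$G = 30$
$O = - \frac{1}{33655}$ ($O = \frac{1}{95 + \left(-4 - 5\right) 5^{2} \cdot 5 \cdot 30} = \frac{1}{95 + \left(-9\right) 25 \cdot 5 \cdot 30} = \frac{1}{95 + \left(-225\right) 5 \cdot 30} = \frac{1}{95 - 33750} = \frac{1}{-33655} = - \frac{1}{33655} \approx -2.9713 \cdot 10^{-5}$)
$O^{2} = \left(- \frac{1}{33655}\right)^{2} = \frac{1}{1132659025}$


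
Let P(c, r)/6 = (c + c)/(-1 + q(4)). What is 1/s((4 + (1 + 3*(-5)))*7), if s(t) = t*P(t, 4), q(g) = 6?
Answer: 1/11760 ≈ 8.5034e-5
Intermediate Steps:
P(c, r) = 12*c/5 (P(c, r) = 6*((c + c)/(-1 + 6)) = 6*((2*c)/5) = 6*((2*c)*(⅕)) = 6*(2*c/5) = 12*c/5)
s(t) = 12*t²/5 (s(t) = t*(12*t/5) = 12*t²/5)
1/s((4 + (1 + 3*(-5)))*7) = 1/(12*((4 + (1 + 3*(-5)))*7)²/5) = 1/(12*((4 + (1 - 15))*7)²/5) = 1/(12*((4 - 14)*7)²/5) = 1/(12*(-10*7)²/5) = 1/((12/5)*(-70)²) = 1/((12/5)*4900) = 1/11760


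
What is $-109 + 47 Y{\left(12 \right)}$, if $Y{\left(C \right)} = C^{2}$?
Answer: $6659$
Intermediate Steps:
$-109 + 47 Y{\left(12 \right)} = -109 + 47 \cdot 12^{2} = -109 + 47 \cdot 144 = -109 + 6768 = 6659$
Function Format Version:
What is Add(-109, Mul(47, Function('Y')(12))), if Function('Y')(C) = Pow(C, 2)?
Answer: 6659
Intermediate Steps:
Add(-109, Mul(47, Function('Y')(12))) = Add(-109, Mul(47, Pow(12, 2))) = Add(-109, Mul(47, 144)) = Add(-109, 6768) = 6659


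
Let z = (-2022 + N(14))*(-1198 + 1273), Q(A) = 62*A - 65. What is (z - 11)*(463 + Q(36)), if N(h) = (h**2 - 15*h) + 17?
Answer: -398276680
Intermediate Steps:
N(h) = 17 + h**2 - 15*h
Q(A) = -65 + 62*A
z = -151425 (z = (-2022 + (17 + 14**2 - 15*14))*(-1198 + 1273) = (-2022 + (17 + 196 - 210))*75 = (-2022 + 3)*75 = -2019*75 = -151425)
(z - 11)*(463 + Q(36)) = (-151425 - 11)*(463 + (-65 + 62*36)) = -151436*(463 + (-65 + 2232)) = -151436*(463 + 2167) = -151436*2630 = -398276680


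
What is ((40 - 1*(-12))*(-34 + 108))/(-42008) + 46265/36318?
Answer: 225468557/190705818 ≈ 1.1823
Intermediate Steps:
((40 - 1*(-12))*(-34 + 108))/(-42008) + 46265/36318 = ((40 + 12)*74)*(-1/42008) + 46265*(1/36318) = (52*74)*(-1/42008) + 46265/36318 = 3848*(-1/42008) + 46265/36318 = -481/5251 + 46265/36318 = 225468557/190705818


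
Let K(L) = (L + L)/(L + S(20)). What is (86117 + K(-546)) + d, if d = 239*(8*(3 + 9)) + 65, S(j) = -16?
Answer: 30664952/281 ≈ 1.0913e+5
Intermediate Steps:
d = 23009 (d = 239*(8*12) + 65 = 239*96 + 65 = 22944 + 65 = 23009)
K(L) = 2*L/(-16 + L) (K(L) = (L + L)/(L - 16) = (2*L)/(-16 + L) = 2*L/(-16 + L))
(86117 + K(-546)) + d = (86117 + 2*(-546)/(-16 - 546)) + 23009 = (86117 + 2*(-546)/(-562)) + 23009 = (86117 + 2*(-546)*(-1/562)) + 23009 = (86117 + 546/281) + 23009 = 24199423/281 + 23009 = 30664952/281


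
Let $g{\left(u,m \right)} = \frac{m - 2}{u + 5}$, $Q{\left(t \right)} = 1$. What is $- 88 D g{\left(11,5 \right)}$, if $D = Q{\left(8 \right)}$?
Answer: $- \frac{33}{2} \approx -16.5$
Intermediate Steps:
$D = 1$
$g{\left(u,m \right)} = \frac{-2 + m}{5 + u}$
$- 88 D g{\left(11,5 \right)} = \left(-88\right) 1 \frac{-2 + 5}{5 + 11} = - 88 \cdot \frac{1}{16} \cdot 3 = \left(-88\right) \frac{3}{16} = - \frac{33}{2}$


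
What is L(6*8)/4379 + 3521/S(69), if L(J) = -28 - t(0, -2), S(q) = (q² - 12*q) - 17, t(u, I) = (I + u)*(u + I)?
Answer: 15293147/17148164 ≈ 0.89182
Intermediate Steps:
t(u, I) = (I + u)² (t(u, I) = (I + u)*(I + u) = (I + u)²)
S(q) = -17 + q² - 12*q
L(J) = -32 (L(J) = -28 - (-2 + 0)² = -28 - 1*(-2)² = -28 - 1*4 = -28 - 4 = -32)
L(6*8)/4379 + 3521/S(69) = -32/4379 + 3521/(-17 + 69² - 12*69) = -32*1/4379 + 3521/(-17 + 4761 - 828) = -32/4379 + 3521/3916 = 15293147/17148164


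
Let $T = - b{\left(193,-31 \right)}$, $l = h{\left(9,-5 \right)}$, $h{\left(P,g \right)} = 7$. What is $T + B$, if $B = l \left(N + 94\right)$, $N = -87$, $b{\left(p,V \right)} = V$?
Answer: $80$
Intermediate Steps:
$l = 7$
$B = 49$ ($B = 7 \left(-87 + 94\right) = 7 \cdot 7 = 49$)
$T = 31$ ($T = \left(-1\right) \left(-31\right) = 31$)
$T + B = 31 + 49 = 80$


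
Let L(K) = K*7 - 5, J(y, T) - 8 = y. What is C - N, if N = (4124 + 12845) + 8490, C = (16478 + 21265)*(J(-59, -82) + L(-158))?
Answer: -43882825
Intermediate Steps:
J(y, T) = 8 + y
L(K) = -5 + 7*K (L(K) = 7*K - 5 = -5 + 7*K)
C = -43857366 (C = (16478 + 21265)*((8 - 59) + (-5 + 7*(-158))) = 37743*(-51 + (-5 - 1106)) = 37743*(-51 - 1111) = 37743*(-1162) = -43857366)
N = 25459 (N = 16969 + 8490 = 25459)
C - N = -43857366 - 1*25459 = -43857366 - 25459 = -43882825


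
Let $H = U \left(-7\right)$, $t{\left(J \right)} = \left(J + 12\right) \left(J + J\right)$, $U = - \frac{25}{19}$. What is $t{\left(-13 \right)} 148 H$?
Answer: $\frac{673400}{19} \approx 35442.0$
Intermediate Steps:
$U = - \frac{25}{19}$ ($U = \left(-25\right) \frac{1}{19} = - \frac{25}{19} \approx -1.3158$)
$t{\left(J \right)} = 2 J \left(12 + J\right)$ ($t{\left(J \right)} = \left(12 + J\right) 2 J = 2 J \left(12 + J\right)$)
$H = \frac{175}{19}$ ($H = \left(- \frac{25}{19}\right) \left(-7\right) = \frac{175}{19} \approx 9.2105$)
$t{\left(-13 \right)} 148 H = 2 \left(-13\right) \left(12 - 13\right) 148 \cdot \frac{175}{19} = 2 \left(-13\right) \left(-1\right) 148 \cdot \frac{175}{19} = 26 \cdot 148 \cdot \frac{175}{19} = 3848 \cdot \frac{175}{19} = \frac{673400}{19}$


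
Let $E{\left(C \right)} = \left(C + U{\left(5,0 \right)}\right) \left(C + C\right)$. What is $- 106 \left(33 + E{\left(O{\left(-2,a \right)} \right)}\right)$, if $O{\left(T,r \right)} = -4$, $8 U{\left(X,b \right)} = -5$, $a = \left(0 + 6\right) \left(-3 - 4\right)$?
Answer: $-7420$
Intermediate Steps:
$a = -42$ ($a = 6 \left(-7\right) = -42$)
$U{\left(X,b \right)} = - \frac{5}{8}$ ($U{\left(X,b \right)} = \frac{1}{8} \left(-5\right) = - \frac{5}{8}$)
$E{\left(C \right)} = 2 C \left(- \frac{5}{8} + C\right)$ ($E{\left(C \right)} = \left(C - \frac{5}{8}\right) \left(C + C\right) = \left(- \frac{5}{8} + C\right) 2 C = 2 C \left(- \frac{5}{8} + C\right)$)
$- 106 \left(33 + E{\left(O{\left(-2,a \right)} \right)}\right) = - 106 \left(33 + \frac{1}{4} \left(-4\right) \left(-5 + 8 \left(-4\right)\right)\right) = - 106 \left(33 + \frac{1}{4} \left(-4\right) \left(-5 - 32\right)\right) = - 106 \left(33 + \frac{1}{4} \left(-4\right) \left(-37\right)\right) = - 106 \left(33 + 37\right) = \left(-106\right) 70 = -7420$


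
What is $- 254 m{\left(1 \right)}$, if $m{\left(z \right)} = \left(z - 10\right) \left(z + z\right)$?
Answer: $4572$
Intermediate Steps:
$m{\left(z \right)} = 2 z \left(-10 + z\right)$ ($m{\left(z \right)} = \left(-10 + z\right) 2 z = 2 z \left(-10 + z\right)$)
$- 254 m{\left(1 \right)} = - 254 \cdot 2 \cdot 1 \left(-10 + 1\right) = - 254 \cdot 2 \cdot 1 \left(-9\right) = \left(-254\right) \left(-18\right) = 4572$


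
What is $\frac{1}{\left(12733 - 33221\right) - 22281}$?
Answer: $- \frac{1}{42769} \approx -2.3381 \cdot 10^{-5}$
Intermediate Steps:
$\frac{1}{\left(12733 - 33221\right) - 22281} = \frac{1}{-20488 - 22281} = \frac{1}{-42769} = - \frac{1}{42769}$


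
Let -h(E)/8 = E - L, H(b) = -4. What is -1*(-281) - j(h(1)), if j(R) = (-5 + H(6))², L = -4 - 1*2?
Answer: 200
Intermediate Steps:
L = -6 (L = -4 - 2 = -6)
h(E) = -48 - 8*E (h(E) = -8*(E - 1*(-6)) = -8*(E + 6) = -8*(6 + E) = -48 - 8*E)
j(R) = 81 (j(R) = (-5 - 4)² = (-9)² = 81)
-1*(-281) - j(h(1)) = -1*(-281) - 1*81 = 281 - 81 = 200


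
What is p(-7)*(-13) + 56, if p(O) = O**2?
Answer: -581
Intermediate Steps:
p(-7)*(-13) + 56 = (-7)**2*(-13) + 56 = 49*(-13) + 56 = -637 + 56 = -581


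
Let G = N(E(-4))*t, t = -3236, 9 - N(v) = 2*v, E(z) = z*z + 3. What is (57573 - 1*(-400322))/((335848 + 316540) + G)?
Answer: 26935/43896 ≈ 0.61361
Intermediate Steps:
E(z) = 3 + z**2 (E(z) = z**2 + 3 = 3 + z**2)
N(v) = 9 - 2*v
G = 93844 (G = (9 - 2*(3 + (-4)**2))*(-3236) = (9 - 2*(3 + 16))*(-3236) = (9 - 2*19)*(-3236) = (9 - 38)*(-3236) = -29*(-3236) = 93844)
(57573 - 1*(-400322))/((335848 + 316540) + G) = (57573 - 1*(-400322))/((335848 + 316540) + 93844) = (57573 + 400322)/(652388 + 93844) = 457895/746232 = 457895*(1/746232) = 26935/43896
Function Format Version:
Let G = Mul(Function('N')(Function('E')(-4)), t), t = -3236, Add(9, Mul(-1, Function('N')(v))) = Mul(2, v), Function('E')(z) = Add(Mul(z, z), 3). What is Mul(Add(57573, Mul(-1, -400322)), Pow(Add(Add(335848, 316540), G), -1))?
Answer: Rational(26935, 43896) ≈ 0.61361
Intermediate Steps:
Function('E')(z) = Add(3, Pow(z, 2)) (Function('E')(z) = Add(Pow(z, 2), 3) = Add(3, Pow(z, 2)))
Function('N')(v) = Add(9, Mul(-2, v)) (Function('N')(v) = Add(9, Mul(-1, Mul(2, v))) = Add(9, Mul(-2, v)))
G = 93844 (G = Mul(Add(9, Mul(-2, Add(3, Pow(-4, 2)))), -3236) = Mul(Add(9, Mul(-2, Add(3, 16))), -3236) = Mul(Add(9, Mul(-2, 19)), -3236) = Mul(Add(9, -38), -3236) = Mul(-29, -3236) = 93844)
Mul(Add(57573, Mul(-1, -400322)), Pow(Add(Add(335848, 316540), G), -1)) = Mul(Add(57573, Mul(-1, -400322)), Pow(Add(Add(335848, 316540), 93844), -1)) = Mul(Add(57573, 400322), Pow(Add(652388, 93844), -1)) = Mul(457895, Pow(746232, -1)) = Mul(457895, Rational(1, 746232)) = Rational(26935, 43896)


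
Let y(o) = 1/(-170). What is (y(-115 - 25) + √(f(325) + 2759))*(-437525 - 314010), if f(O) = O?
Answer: 150307/34 - 1503070*√771 ≈ -4.1731e+7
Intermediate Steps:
y(o) = -1/170
(y(-115 - 25) + √(f(325) + 2759))*(-437525 - 314010) = (-1/170 + √(325 + 2759))*(-437525 - 314010) = (-1/170 + √3084)*(-751535) = (-1/170 + 2*√771)*(-751535) = 150307/34 - 1503070*√771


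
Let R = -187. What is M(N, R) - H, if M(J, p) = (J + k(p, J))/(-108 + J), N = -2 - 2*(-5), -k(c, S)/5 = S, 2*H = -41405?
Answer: 1035141/50 ≈ 20703.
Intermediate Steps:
H = -41405/2 (H = (½)*(-41405) = -41405/2 ≈ -20703.)
k(c, S) = -5*S
N = 8 (N = -2 + 10 = 8)
M(J, p) = -4*J/(-108 + J) (M(J, p) = (J - 5*J)/(-108 + J) = (-4*J)/(-108 + J) = -4*J/(-108 + J))
M(N, R) - H = -4*8/(-108 + 8) - 1*(-41405/2) = -4*8/(-100) + 41405/2 = -4*8*(-1/100) + 41405/2 = 8/25 + 41405/2 = 1035141/50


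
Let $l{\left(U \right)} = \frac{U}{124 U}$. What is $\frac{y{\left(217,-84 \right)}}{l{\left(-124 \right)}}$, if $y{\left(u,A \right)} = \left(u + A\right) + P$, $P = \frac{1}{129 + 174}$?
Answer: $\frac{4997200}{303} \approx 16492.0$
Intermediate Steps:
$l{\left(U \right)} = \frac{1}{124}$ ($l{\left(U \right)} = U \frac{1}{124 U} = \frac{1}{124}$)
$P = \frac{1}{303} \approx 0.0033003$
$y{\left(u,A \right)} = \frac{1}{303} + A + u$ ($y{\left(u,A \right)} = \left(u + A\right) + \frac{1}{303} = \left(A + u\right) + \frac{1}{303} = \frac{1}{303} + A + u$)
$\frac{y{\left(217,-84 \right)}}{l{\left(-124 \right)}} = \left(\frac{1}{303} - 84 + 217\right) \frac{1}{\frac{1}{124}} = \frac{40300}{303} \cdot 124 = \frac{4997200}{303}$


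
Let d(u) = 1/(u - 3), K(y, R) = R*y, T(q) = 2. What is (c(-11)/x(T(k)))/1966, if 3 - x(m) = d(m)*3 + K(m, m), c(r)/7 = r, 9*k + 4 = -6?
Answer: -77/3932 ≈ -0.019583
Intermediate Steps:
k = -10/9 (k = -4/9 + (⅑)*(-6) = -4/9 - ⅔ = -10/9 ≈ -1.1111)
c(r) = 7*r
d(u) = 1/(-3 + u)
x(m) = 3 - m² - 3/(-3 + m) (x(m) = 3 - (3/(-3 + m) + m*m) = 3 - (3/(-3 + m) + m²) = 3 - (m² + 3/(-3 + m)) = 3 + (-m² - 3/(-3 + m)) = 3 - m² - 3/(-3 + m))
(c(-11)/x(T(k)))/1966 = ((7*(-11))/(((-3 + (-3 + 2)*(3 - 1*2²))/(-3 + 2))))/1966 = -77*(-1/(-3 - (3 - 1*4)))*(1/1966) = -77*(-1/(-3 - (3 - 4)))*(1/1966) = -77*(-1/(-3 - 1*(-1)))*(1/1966) = -77*(-1/(-3 + 1))*(1/1966) = -77/((-1*(-2)))*(1/1966) = -77/2*(1/1966) = -77*½*(1/1966) = -77/2*1/1966 = -77/3932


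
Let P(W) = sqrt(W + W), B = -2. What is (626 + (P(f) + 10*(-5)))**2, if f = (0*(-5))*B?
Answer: 331776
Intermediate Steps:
f = 0 (f = (0*(-5))*(-2) = 0*(-2) = 0)
P(W) = sqrt(2)*sqrt(W) (P(W) = sqrt(2*W) = sqrt(2)*sqrt(W))
(626 + (P(f) + 10*(-5)))**2 = (626 + (sqrt(2)*sqrt(0) + 10*(-5)))**2 = (626 + (sqrt(2)*0 - 50))**2 = (626 + (0 - 50))**2 = (626 - 50)**2 = 576**2 = 331776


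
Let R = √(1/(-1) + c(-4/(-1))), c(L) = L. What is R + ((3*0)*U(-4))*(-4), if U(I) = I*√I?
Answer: √3 ≈ 1.7320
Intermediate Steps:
U(I) = I^(3/2)
R = √3 (R = √(1/(-1) - 4/(-1)) = √(1*(-1) - 4*(-1)) = √(-1 + 4) = √3 ≈ 1.7320)
R + ((3*0)*U(-4))*(-4) = √3 + ((3*0)*(-4)^(3/2))*(-4) = √3 + (0*(-8*I))*(-4) = √3 + 0*(-4) = √3 + 0 = √3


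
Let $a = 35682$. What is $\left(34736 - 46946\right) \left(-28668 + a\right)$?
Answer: $-85640940$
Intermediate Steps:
$\left(34736 - 46946\right) \left(-28668 + a\right) = \left(34736 - 46946\right) \left(-28668 + 35682\right) = \left(-12210\right) 7014 = -85640940$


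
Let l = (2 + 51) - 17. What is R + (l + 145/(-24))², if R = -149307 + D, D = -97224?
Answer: -141484895/576 ≈ -2.4563e+5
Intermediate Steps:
R = -246531 (R = -149307 - 97224 = -246531)
l = 36 (l = 53 - 17 = 36)
R + (l + 145/(-24))² = -246531 + (36 + 145/(-24))² = -246531 + (36 + 145*(-1/24))² = -246531 + (36 - 145/24)² = -246531 + (719/24)² = -246531 + 516961/576 = -141484895/576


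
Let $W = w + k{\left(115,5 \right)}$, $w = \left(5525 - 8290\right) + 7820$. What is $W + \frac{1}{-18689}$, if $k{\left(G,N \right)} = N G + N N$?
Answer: $\frac{105686294}{18689} \approx 5655.0$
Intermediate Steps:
$k{\left(G,N \right)} = N^{2} + G N$ ($k{\left(G,N \right)} = G N + N^{2} = N^{2} + G N$)
$w = 5055$ ($w = -2765 + 7820 = 5055$)
$W = 5655$ ($W = 5055 + 5 \left(115 + 5\right) = 5055 + 5 \cdot 120 = 5055 + 600 = 5655$)
$W + \frac{1}{-18689} = 5655 + \frac{1}{-18689} = 5655 - \frac{1}{18689} = \frac{105686294}{18689}$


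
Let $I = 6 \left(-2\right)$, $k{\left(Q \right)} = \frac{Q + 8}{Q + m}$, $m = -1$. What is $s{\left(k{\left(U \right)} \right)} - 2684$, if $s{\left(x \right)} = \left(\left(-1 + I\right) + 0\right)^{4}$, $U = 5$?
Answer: $25877$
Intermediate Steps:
$k{\left(Q \right)} = \frac{8 + Q}{-1 + Q}$ ($k{\left(Q \right)} = \frac{Q + 8}{Q - 1} = \frac{8 + Q}{-1 + Q}$)
$I = -12$
$s{\left(x \right)} = 28561$ ($s{\left(x \right)} = \left(\left(-1 - 12\right) + 0\right)^{4} = \left(-13 + 0\right)^{4} = \left(-13\right)^{4} = 28561$)
$s{\left(k{\left(U \right)} \right)} - 2684 = 28561 - 2684 = 25877$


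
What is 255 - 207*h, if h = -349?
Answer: 72498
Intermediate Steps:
255 - 207*h = 255 - 207*(-349) = 255 + 72243 = 72498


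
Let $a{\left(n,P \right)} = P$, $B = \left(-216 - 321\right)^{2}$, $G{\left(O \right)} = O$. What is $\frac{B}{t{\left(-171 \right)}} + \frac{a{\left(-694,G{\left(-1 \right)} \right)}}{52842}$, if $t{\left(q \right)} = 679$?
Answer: $\frac{15237994019}{35879718} \approx 424.7$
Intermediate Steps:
$B = 288369$ ($B = \left(-537\right)^{2} = 288369$)
$\frac{B}{t{\left(-171 \right)}} + \frac{a{\left(-694,G{\left(-1 \right)} \right)}}{52842} = \frac{288369}{679} - \frac{1}{52842} = \frac{15237994019}{35879718}$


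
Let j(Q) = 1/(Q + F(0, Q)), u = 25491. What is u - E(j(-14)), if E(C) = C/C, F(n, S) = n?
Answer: 25490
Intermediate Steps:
j(Q) = 1/Q (j(Q) = 1/(Q + 0) = 1/Q)
E(C) = 1
u - E(j(-14)) = 25491 - 1*1 = 25491 - 1 = 25490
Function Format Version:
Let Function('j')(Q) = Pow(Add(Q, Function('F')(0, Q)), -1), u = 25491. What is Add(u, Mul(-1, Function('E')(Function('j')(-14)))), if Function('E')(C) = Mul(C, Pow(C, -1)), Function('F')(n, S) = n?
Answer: 25490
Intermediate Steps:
Function('j')(Q) = Pow(Q, -1) (Function('j')(Q) = Pow(Add(Q, 0), -1) = Pow(Q, -1))
Function('E')(C) = 1
Add(u, Mul(-1, Function('E')(Function('j')(-14)))) = Add(25491, Mul(-1, 1)) = Add(25491, -1) = 25490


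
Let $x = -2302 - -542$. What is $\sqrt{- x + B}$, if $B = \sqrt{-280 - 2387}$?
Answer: $\sqrt{1760 + i \sqrt{2667}} \approx 41.957 + 0.6154 i$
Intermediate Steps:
$x = -1760$ ($x = -2302 + 542 = -1760$)
$B = i \sqrt{2667}$ ($B = \sqrt{-2667} = i \sqrt{2667} \approx 51.643 i$)
$\sqrt{- x + B} = \sqrt{\left(-1\right) \left(-1760\right) + i \sqrt{2667}} = \sqrt{1760 + i \sqrt{2667}}$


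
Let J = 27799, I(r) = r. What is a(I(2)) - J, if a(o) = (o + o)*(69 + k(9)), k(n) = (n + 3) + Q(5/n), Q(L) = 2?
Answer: -27467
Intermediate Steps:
k(n) = 5 + n (k(n) = (n + 3) + 2 = (3 + n) + 2 = 5 + n)
a(o) = 166*o (a(o) = (o + o)*(69 + (5 + 9)) = (2*o)*(69 + 14) = (2*o)*83 = 166*o)
a(I(2)) - J = 166*2 - 1*27799 = 332 - 27799 = -27467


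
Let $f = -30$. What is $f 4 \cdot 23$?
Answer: $-2760$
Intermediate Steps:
$f 4 \cdot 23 = \left(-30\right) 4 \cdot 23 = \left(-120\right) 23 = -2760$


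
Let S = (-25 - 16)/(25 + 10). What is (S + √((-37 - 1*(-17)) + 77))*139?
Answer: -5699/35 + 139*√57 ≈ 886.60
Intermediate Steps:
S = -41/35 ≈ -1.1714
(S + √((-37 - 1*(-17)) + 77))*139 = (-41/35 + √((-37 - 1*(-17)) + 77))*139 = (-41/35 + √((-37 + 17) + 77))*139 = (-41/35 + √(-20 + 77))*139 = (-41/35 + √57)*139 = -5699/35 + 139*√57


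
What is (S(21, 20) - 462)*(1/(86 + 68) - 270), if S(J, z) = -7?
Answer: 2785793/22 ≈ 1.2663e+5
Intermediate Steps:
(S(21, 20) - 462)*(1/(86 + 68) - 270) = (-7 - 462)*(1/(86 + 68) - 270) = -469*(1/154 - 270) = -469*(-41579/154) = 2785793/22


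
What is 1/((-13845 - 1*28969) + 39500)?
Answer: -1/3314 ≈ -0.00030175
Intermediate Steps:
1/((-13845 - 1*28969) + 39500) = 1/((-13845 - 28969) + 39500) = 1/(-42814 + 39500) = 1/(-3314) = -1/3314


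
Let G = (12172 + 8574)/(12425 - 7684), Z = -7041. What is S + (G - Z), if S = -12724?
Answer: -2447487/431 ≈ -5678.6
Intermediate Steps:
G = 1886/431 (G = 20746/4741 = 20746*(1/4741) = 1886/431 ≈ 4.3759)
S + (G - Z) = -12724 + (1886/431 - 1*(-7041)) = -12724 + (1886/431 + 7041) = -12724 + 3036557/431 = -2447487/431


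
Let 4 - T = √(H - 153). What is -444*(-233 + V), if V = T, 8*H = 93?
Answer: 101676 + 111*I*√2262 ≈ 1.0168e+5 + 5279.2*I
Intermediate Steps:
H = 93/8 (H = (⅛)*93 = 93/8 ≈ 11.625)
T = 4 - I*√2262/4 (T = 4 - √(93/8 - 153) = 4 - √(-1131/8) = 4 - I*√2262/4 ≈ 4.0 - 11.89*I)
V = 4 - I*√2262/4 ≈ 4.0 - 11.89*I
-444*(-233 + V) = -444*(-233 + (4 - I*√2262/4)) = -444*(-229 - I*√2262/4) = 101676 + 111*I*√2262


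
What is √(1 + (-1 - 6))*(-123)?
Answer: -123*I*√6 ≈ -301.29*I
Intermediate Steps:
√(1 + (-1 - 6))*(-123) = √(1 - 7)*(-123) = √(-6)*(-123) = (I*√6)*(-123) = -123*I*√6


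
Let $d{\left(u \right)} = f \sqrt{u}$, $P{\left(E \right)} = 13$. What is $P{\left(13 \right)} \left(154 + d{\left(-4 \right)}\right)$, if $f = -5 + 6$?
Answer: $2002 + 26 i \approx 2002.0 + 26.0 i$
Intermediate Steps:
$f = 1$
$d{\left(u \right)} = \sqrt{u}$ ($d{\left(u \right)} = 1 \sqrt{u} = \sqrt{u}$)
$P{\left(13 \right)} \left(154 + d{\left(-4 \right)}\right) = 13 \left(154 + \sqrt{-4}\right) = 13 \left(154 + 2 i\right) = 2002 + 26 i$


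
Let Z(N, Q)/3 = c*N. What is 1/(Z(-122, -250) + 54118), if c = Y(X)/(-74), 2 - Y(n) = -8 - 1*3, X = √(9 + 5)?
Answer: 37/2004745 ≈ 1.8456e-5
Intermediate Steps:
X = √14 ≈ 3.7417
Y(n) = 13 (Y(n) = 2 - (-8 - 1*3) = 2 - (-8 - 3) = 2 - 1*(-11) = 2 + 11 = 13)
c = -13/74 (c = 13/(-74) = 13*(-1/74) = -13/74 ≈ -0.17568)
Z(N, Q) = -39*N/74 (Z(N, Q) = 3*(-13*N/74) = -39*N/74)
1/(Z(-122, -250) + 54118) = 1/(-39/74*(-122) + 54118) = 1/(2379/37 + 54118) = 1/(2004745/37) = 37/2004745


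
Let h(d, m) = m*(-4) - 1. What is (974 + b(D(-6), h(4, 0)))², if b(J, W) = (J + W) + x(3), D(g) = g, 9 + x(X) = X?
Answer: 923521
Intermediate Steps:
x(X) = -9 + X
h(d, m) = -1 - 4*m (h(d, m) = -4*m - 1 = -1 - 4*m)
b(J, W) = -6 + J + W (b(J, W) = (J + W) + (-9 + 3) = (J + W) - 6 = -6 + J + W)
(974 + b(D(-6), h(4, 0)))² = (974 + (-6 - 6 + (-1 - 4*0)))² = (974 + (-6 - 6 + (-1 + 0)))² = (974 + (-6 - 6 - 1))² = (974 - 13)² = 961² = 923521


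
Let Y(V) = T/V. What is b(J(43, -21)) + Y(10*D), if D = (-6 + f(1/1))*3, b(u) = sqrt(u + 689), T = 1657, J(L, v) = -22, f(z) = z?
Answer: -1657/150 + sqrt(667) ≈ 14.780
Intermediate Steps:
b(u) = sqrt(689 + u)
D = -15 (D = (-6 + 1/1)*3 = (-6 + 1)*3 = -5*3 = -15)
Y(V) = 1657/V
b(J(43, -21)) + Y(10*D) = sqrt(689 - 22) + 1657/((10*(-15))) = sqrt(667) + 1657/(-150) = sqrt(667) + 1657*(-1/150) = sqrt(667) - 1657/150 = -1657/150 + sqrt(667)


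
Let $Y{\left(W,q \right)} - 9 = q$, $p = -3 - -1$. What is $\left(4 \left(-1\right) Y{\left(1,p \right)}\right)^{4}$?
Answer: $614656$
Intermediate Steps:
$p = -2$ ($p = -3 + 1 = -2$)
$Y{\left(W,q \right)} = 9 + q$
$\left(4 \left(-1\right) Y{\left(1,p \right)}\right)^{4} = \left(4 \left(-1\right) \left(9 - 2\right)\right)^{4} = \left(\left(-4\right) 7\right)^{4} = \left(-28\right)^{4} = 614656$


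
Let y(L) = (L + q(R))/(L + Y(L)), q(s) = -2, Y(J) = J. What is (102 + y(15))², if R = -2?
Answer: 9443329/900 ≈ 10493.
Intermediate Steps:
y(L) = (-2 + L)/(2*L) (y(L) = (L - 2)/(L + L) = (-2 + L)/((2*L)) = (-2 + L)*(1/(2*L)) = (-2 + L)/(2*L))
(102 + y(15))² = (102 + (½)*(-2 + 15)/15)² = (102 + (½)*(1/15)*13)² = (102 + 13/30)² = (3073/30)² = 9443329/900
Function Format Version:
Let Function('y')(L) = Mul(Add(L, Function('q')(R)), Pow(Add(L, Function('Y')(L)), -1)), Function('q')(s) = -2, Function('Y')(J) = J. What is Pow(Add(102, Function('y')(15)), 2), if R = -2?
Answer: Rational(9443329, 900) ≈ 10493.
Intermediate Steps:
Function('y')(L) = Mul(Rational(1, 2), Pow(L, -1), Add(-2, L)) (Function('y')(L) = Mul(Add(L, -2), Pow(Add(L, L), -1)) = Mul(Add(-2, L), Pow(Mul(2, L), -1)) = Mul(Add(-2, L), Mul(Rational(1, 2), Pow(L, -1))) = Mul(Rational(1, 2), Pow(L, -1), Add(-2, L)))
Pow(Add(102, Function('y')(15)), 2) = Pow(Add(102, Mul(Rational(1, 2), Pow(15, -1), Add(-2, 15))), 2) = Pow(Add(102, Mul(Rational(1, 2), Rational(1, 15), 13)), 2) = Pow(Add(102, Rational(13, 30)), 2) = Pow(Rational(3073, 30), 2) = Rational(9443329, 900)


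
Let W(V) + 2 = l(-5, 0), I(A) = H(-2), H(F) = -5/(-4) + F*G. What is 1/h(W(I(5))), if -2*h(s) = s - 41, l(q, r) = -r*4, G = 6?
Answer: 2/43 ≈ 0.046512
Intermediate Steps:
H(F) = 5/4 + 6*F (H(F) = -5/(-4) + F*6 = -5*(-1/4) + 6*F = 5/4 + 6*F)
I(A) = -43/4 (I(A) = 5/4 + 6*(-2) = 5/4 - 12 = -43/4)
l(q, r) = -4*r
W(V) = -2 (W(V) = -2 - 4*0 = -2 + 0 = -2)
h(s) = 41/2 - s/2 (h(s) = -(s - 41)/2 = -(-41 + s)/2 = 41/2 - s/2)
1/h(W(I(5))) = 1/(41/2 - 1/2*(-2)) = 1/(41/2 + 1) = 1/(43/2) = 2/43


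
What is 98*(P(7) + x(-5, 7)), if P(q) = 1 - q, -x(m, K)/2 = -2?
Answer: -196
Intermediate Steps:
x(m, K) = 4 (x(m, K) = -2*(-2) = 4)
98*(P(7) + x(-5, 7)) = 98*((1 - 1*7) + 4) = 98*((1 - 7) + 4) = 98*(-6 + 4) = 98*(-2) = -196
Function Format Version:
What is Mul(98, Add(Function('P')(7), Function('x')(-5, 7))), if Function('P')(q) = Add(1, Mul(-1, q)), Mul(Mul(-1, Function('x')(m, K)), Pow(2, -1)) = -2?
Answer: -196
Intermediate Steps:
Function('x')(m, K) = 4 (Function('x')(m, K) = Mul(-2, -2) = 4)
Mul(98, Add(Function('P')(7), Function('x')(-5, 7))) = Mul(98, Add(Add(1, Mul(-1, 7)), 4)) = Mul(98, Add(Add(1, -7), 4)) = Mul(98, Add(-6, 4)) = Mul(98, -2) = -196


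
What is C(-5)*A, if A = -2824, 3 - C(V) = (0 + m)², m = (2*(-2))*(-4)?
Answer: 714472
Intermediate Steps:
m = 16 (m = -4*(-4) = 16)
C(V) = -253 (C(V) = 3 - (0 + 16)² = 3 - 1*16² = 3 - 1*256 = 3 - 256 = -253)
C(-5)*A = -253*(-2824) = 714472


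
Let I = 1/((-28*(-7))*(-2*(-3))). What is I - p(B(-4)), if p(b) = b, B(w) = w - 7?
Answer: 12937/1176 ≈ 11.001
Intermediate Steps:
B(w) = -7 + w
I = 1/1176 (I = 1/(196*6) = 1/1176 ≈ 0.00085034)
I - p(B(-4)) = 1/1176 - (-7 - 4) = 1/1176 - 1*(-11) = 1/1176 + 11 = 12937/1176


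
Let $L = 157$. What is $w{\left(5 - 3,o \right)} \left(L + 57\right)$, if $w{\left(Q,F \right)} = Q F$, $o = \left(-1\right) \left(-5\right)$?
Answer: $2140$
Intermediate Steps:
$o = 5$
$w{\left(Q,F \right)} = F Q$
$w{\left(5 - 3,o \right)} \left(L + 57\right) = 5 \left(5 - 3\right) \left(157 + 57\right) = 5 \left(5 - 3\right) 214 = 5 \cdot 2 \cdot 214 = 10 \cdot 214 = 2140$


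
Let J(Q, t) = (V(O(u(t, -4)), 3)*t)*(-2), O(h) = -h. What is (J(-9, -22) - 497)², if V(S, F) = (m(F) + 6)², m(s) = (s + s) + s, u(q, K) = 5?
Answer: 88416409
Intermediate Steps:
m(s) = 3*s (m(s) = 2*s + s = 3*s)
V(S, F) = (6 + 3*F)² (V(S, F) = (3*F + 6)² = (6 + 3*F)²)
J(Q, t) = -450*t (J(Q, t) = ((9*(2 + 3)²)*t)*(-2) = ((9*5²)*t)*(-2) = ((9*25)*t)*(-2) = (225*t)*(-2) = -450*t)
(J(-9, -22) - 497)² = (-450*(-22) - 497)² = (9900 - 497)² = 9403² = 88416409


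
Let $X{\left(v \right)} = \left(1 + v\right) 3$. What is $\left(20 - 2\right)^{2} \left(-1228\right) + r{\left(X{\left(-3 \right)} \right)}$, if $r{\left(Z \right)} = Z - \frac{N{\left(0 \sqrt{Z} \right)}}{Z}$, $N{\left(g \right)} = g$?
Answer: $-397878$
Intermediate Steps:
$X{\left(v \right)} = 3 + 3 v$
$r{\left(Z \right)} = Z$ ($r{\left(Z \right)} = Z - \frac{0 \sqrt{Z}}{Z} = Z - \frac{0}{Z} = Z - 0 = Z + 0 = Z$)
$\left(20 - 2\right)^{2} \left(-1228\right) + r{\left(X{\left(-3 \right)} \right)} = \left(20 - 2\right)^{2} \left(-1228\right) + \left(3 + 3 \left(-3\right)\right) = 18^{2} \left(-1228\right) + \left(3 - 9\right) = 324 \left(-1228\right) - 6 = -397872 - 6 = -397878$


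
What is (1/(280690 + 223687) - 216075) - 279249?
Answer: -249830033147/504377 ≈ -4.9532e+5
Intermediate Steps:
(1/(280690 + 223687) - 216075) - 279249 = (1/504377 - 216075) - 279249 = -108983260274/504377 - 279249 = -249830033147/504377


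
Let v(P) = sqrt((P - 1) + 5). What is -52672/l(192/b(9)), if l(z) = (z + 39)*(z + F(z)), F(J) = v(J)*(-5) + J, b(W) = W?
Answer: -15169536/483451 - 1185120*sqrt(57)/483451 ≈ -49.885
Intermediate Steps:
v(P) = sqrt(4 + P) (v(P) = sqrt((-1 + P) + 5) = sqrt(4 + P))
F(J) = J - 5*sqrt(4 + J) (F(J) = sqrt(4 + J)*(-5) + J = -5*sqrt(4 + J) + J = J - 5*sqrt(4 + J))
l(z) = (39 + z)*(-5*sqrt(4 + z) + 2*z) (l(z) = (z + 39)*(z + (z - 5*sqrt(4 + z))) = (39 + z)*(-5*sqrt(4 + z) + 2*z))
-52672/l(192/b(9)) = -52672/((192/9)**2 - 195*sqrt(4 + 192/9) + 78*(192/9) + (192/9)*(192/9 - 5*sqrt(4 + 192/9))) = -52672/((192*(1/9))**2 - 195*sqrt(4 + 192*(1/9)) + 78*(192*(1/9)) + (192*(1/9))*(192*(1/9) - 5*sqrt(4 + 192*(1/9)))) = -52672/((64/3)**2 - 195*sqrt(4 + 64/3) + 78*(64/3) + 64*(64/3 - 5*sqrt(4 + 64/3))/3) = -52672/(4096/9 - 130*sqrt(57) + 1664 + 64*(64/3 - 10*sqrt(57)/3)/3) = -52672/(4096/9 - 130*sqrt(57) + 1664 + (4096/9 - 640*sqrt(57)/9)) = -52672/(23168/9 - 1810*sqrt(57)/9)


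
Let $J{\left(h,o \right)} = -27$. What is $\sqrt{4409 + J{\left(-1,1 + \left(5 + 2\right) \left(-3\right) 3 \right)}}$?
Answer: $\sqrt{4382} \approx 66.197$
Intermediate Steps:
$\sqrt{4409 + J{\left(-1,1 + \left(5 + 2\right) \left(-3\right) 3 \right)}} = \sqrt{4409 - 27} = \sqrt{4382}$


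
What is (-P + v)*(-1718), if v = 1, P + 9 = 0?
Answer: -17180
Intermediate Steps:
P = -9 (P = -9 + 0 = -9)
(-P + v)*(-1718) = (-1*(-9) + 1)*(-1718) = (9 + 1)*(-1718) = 10*(-1718) = -17180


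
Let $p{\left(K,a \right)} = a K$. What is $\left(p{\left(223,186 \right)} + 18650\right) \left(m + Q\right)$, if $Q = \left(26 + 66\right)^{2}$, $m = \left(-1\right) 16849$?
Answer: $-504173280$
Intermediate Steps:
$p{\left(K,a \right)} = K a$
$m = -16849$
$Q = 8464$ ($Q = 92^{2} = 8464$)
$\left(p{\left(223,186 \right)} + 18650\right) \left(m + Q\right) = \left(223 \cdot 186 + 18650\right) \left(-16849 + 8464\right) = \left(41478 + 18650\right) \left(-8385\right) = 60128 \left(-8385\right) = -504173280$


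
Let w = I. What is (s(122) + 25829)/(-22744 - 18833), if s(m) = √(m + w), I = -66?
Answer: -25829/41577 - 2*√14/41577 ≈ -0.62141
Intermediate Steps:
w = -66
s(m) = √(-66 + m) (s(m) = √(m - 66) = √(-66 + m))
(s(122) + 25829)/(-22744 - 18833) = (√(-66 + 122) + 25829)/(-22744 - 18833) = (√56 + 25829)/(-41577) = (2*√14 + 25829)*(-1/41577) = (25829 + 2*√14)*(-1/41577) = -25829/41577 - 2*√14/41577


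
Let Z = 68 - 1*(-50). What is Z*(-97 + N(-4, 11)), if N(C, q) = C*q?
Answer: -16638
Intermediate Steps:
Z = 118 (Z = 68 + 50 = 118)
Z*(-97 + N(-4, 11)) = 118*(-97 - 4*11) = 118*(-97 - 44) = 118*(-141) = -16638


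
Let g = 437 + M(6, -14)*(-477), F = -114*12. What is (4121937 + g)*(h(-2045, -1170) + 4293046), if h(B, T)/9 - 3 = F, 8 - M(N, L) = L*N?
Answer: 17459040930890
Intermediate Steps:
M(N, L) = 8 - L*N
F = -1368
h(B, T) = -12285 (h(B, T) = 27 + 9*(-1368) = 27 - 12312 = -12285)
g = -43447 (g = 437 + (8 - 1*(-14)*6)*(-477) = 437 + (8 + 84)*(-477) = 437 + 92*(-477) = 437 - 43884 = -43447)
(4121937 + g)*(h(-2045, -1170) + 4293046) = (4121937 - 43447)*(-12285 + 4293046) = 4078490*4280761 = 17459040930890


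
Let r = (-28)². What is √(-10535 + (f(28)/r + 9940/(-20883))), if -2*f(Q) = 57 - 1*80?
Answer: I*√14408387762205666/1169448 ≈ 102.64*I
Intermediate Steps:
r = 784
f(Q) = 23/2 (f(Q) = -(57 - 1*80)/2 = -(57 - 80)/2 = -½*(-23) = 23/2)
√(-10535 + (f(28)/r + 9940/(-20883))) = √(-10535 + ((23/2)/784 + 9940/(-20883))) = √(-10535 + ((23/2)*(1/784) + 9940*(-1/20883))) = √(-10535 + (23/1568 - 9940/20883)) = √(-10535 - 15105611/32744544) = √(-344978876651/32744544) = I*√14408387762205666/1169448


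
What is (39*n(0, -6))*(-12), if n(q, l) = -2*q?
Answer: 0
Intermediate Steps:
(39*n(0, -6))*(-12) = (39*(-2*0))*(-12) = (39*0)*(-12) = 0*(-12) = 0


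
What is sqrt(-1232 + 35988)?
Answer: 2*sqrt(8689) ≈ 186.43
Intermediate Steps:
sqrt(-1232 + 35988) = sqrt(34756) = 2*sqrt(8689)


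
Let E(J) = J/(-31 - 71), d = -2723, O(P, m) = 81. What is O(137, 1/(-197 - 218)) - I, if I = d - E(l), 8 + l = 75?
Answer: 285941/102 ≈ 2803.3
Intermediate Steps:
l = 67 (l = -8 + 75 = 67)
E(J) = -J/102 (E(J) = J/(-102) = J*(-1/102) = -J/102)
I = -277679/102 (I = -2723 - (-1)*67/102 = -2723 - 1*(-67/102) = -2723 + 67/102 = -277679/102 ≈ -2722.3)
O(137, 1/(-197 - 218)) - I = 81 - 1*(-277679/102) = 81 + 277679/102 = 285941/102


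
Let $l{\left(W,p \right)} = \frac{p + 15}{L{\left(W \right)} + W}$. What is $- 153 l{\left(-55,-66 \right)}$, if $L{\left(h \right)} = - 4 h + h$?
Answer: $\frac{7803}{110} \approx 70.936$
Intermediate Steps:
$L{\left(h \right)} = - 3 h$
$l{\left(W,p \right)} = - \frac{15 + p}{2 W}$ ($l{\left(W,p \right)} = \frac{p + 15}{- 3 W + W} = \frac{15 + p}{\left(-2\right) W} = \left(15 + p\right) \left(- \frac{1}{2 W}\right) = - \frac{15 + p}{2 W}$)
$- 153 l{\left(-55,-66 \right)} = - 153 \frac{-15 - -66}{2 \left(-55\right)} = - 153 \cdot \frac{1}{2} \left(- \frac{1}{55}\right) \left(-15 + 66\right) = - 153 \cdot \frac{1}{2} \left(- \frac{1}{55}\right) 51 = \left(-153\right) \left(- \frac{51}{110}\right) = \frac{7803}{110}$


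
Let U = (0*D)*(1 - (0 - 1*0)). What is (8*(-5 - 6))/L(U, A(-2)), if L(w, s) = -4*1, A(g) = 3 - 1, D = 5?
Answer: 22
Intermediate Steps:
U = 0 (U = (0*5)*(1 - (0 - 1*0)) = 0*(1 - (0 + 0)) = 0*(1 - 1*0) = 0*(1 + 0) = 0*1 = 0)
A(g) = 2
L(w, s) = -4
(8*(-5 - 6))/L(U, A(-2)) = (8*(-5 - 6))/(-4) = (8*(-11))*(-¼) = -88*(-¼) = 22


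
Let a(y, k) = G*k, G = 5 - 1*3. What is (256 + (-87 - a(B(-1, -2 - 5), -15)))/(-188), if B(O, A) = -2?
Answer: -199/188 ≈ -1.0585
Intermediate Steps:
G = 2 (G = 5 - 3 = 2)
a(y, k) = 2*k
(256 + (-87 - a(B(-1, -2 - 5), -15)))/(-188) = (256 + (-87 - 2*(-15)))/(-188) = -(256 + (-87 - 1*(-30)))/188 = -(256 + (-87 + 30))/188 = -(256 - 57)/188 = -1/188*199 = -199/188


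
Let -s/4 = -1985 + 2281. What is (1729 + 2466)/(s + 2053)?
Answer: 4195/869 ≈ 4.8274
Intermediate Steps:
s = -1184 (s = -4*(-1985 + 2281) = -4*296 = -1184)
(1729 + 2466)/(s + 2053) = (1729 + 2466)/(-1184 + 2053) = 4195/869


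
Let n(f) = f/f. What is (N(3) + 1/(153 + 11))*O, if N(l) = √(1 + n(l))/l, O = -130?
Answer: -65/82 - 130*√2/3 ≈ -62.075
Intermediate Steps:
n(f) = 1
N(l) = √2/l (N(l) = √(1 + 1)/l = √2/l)
(N(3) + 1/(153 + 11))*O = (√2/3 + 1/(153 + 11))*(-130) = (√2*(⅓) + 1/164)*(-130) = (√2/3 + 1/164)*(-130) = (1/164 + √2/3)*(-130) = -65/82 - 130*√2/3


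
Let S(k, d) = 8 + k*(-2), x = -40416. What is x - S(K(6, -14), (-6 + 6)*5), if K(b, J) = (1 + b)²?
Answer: -40326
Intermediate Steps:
S(k, d) = 8 - 2*k
x - S(K(6, -14), (-6 + 6)*5) = -40416 - (8 - 2*(1 + 6)²) = -40416 - (8 - 2*7²) = -40416 - (8 - 2*49) = -40416 - (8 - 98) = -40416 - 1*(-90) = -40416 + 90 = -40326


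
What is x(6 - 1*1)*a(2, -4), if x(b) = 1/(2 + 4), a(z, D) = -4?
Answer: -⅔ ≈ -0.66667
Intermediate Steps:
x(b) = ⅙ (x(b) = 1/6 = ⅙)
x(6 - 1*1)*a(2, -4) = (⅙)*(-4) = -⅔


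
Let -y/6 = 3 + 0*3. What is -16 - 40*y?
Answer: 704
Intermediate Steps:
y = -18 (y = -6*(3 + 0*3) = -6*(3 + 0) = -6*3 = -18)
-16 - 40*y = -16 - 40*(-18) = -16 + 720 = 704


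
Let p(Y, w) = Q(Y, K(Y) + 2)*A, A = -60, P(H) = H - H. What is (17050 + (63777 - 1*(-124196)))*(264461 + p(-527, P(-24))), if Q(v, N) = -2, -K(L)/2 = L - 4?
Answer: 54245190363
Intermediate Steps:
K(L) = 8 - 2*L (K(L) = -2*(L - 4) = -2*(-4 + L) = 8 - 2*L)
P(H) = 0
p(Y, w) = 120 (p(Y, w) = -2*(-60) = 120)
(17050 + (63777 - 1*(-124196)))*(264461 + p(-527, P(-24))) = (17050 + (63777 - 1*(-124196)))*(264461 + 120) = (17050 + (63777 + 124196))*264581 = (17050 + 187973)*264581 = 205023*264581 = 54245190363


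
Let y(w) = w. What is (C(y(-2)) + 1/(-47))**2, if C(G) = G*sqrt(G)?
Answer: -17671/2209 + 4*I*sqrt(2)/47 ≈ -7.9995 + 0.12036*I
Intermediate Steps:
C(G) = G**(3/2)
(C(y(-2)) + 1/(-47))**2 = ((-2)**(3/2) + 1/(-47))**2 = (-2*I*sqrt(2) - 1/47)**2 = (-1/47 - 2*I*sqrt(2))**2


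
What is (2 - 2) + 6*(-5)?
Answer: -30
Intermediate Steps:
(2 - 2) + 6*(-5) = 0 - 30 = -30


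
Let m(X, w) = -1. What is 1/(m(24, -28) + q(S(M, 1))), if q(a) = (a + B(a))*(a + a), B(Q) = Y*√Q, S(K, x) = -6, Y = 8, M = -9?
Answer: I/(71*I + 96*√6) ≈ 0.0011767 + 0.0038973*I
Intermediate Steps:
B(Q) = 8*√Q
q(a) = 2*a*(a + 8*√a) (q(a) = (a + 8*√a)*(a + a) = (a + 8*√a)*(2*a) = 2*a*(a + 8*√a))
1/(m(24, -28) + q(S(M, 1))) = 1/(-1 + 2*(-6)*(-6 + 8*√(-6))) = 1/(-1 + 2*(-6)*(-6 + 8*(I*√6))) = 1/(-1 + 2*(-6)*(-6 + 8*I*√6)) = 1/(-1 + (72 - 96*I*√6)) = 1/(71 - 96*I*√6)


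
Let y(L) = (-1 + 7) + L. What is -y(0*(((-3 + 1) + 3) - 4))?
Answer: -6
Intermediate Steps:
y(L) = 6 + L
-y(0*(((-3 + 1) + 3) - 4)) = -(6 + 0*(((-3 + 1) + 3) - 4)) = -(6 + 0*((-2 + 3) - 4)) = -(6 + 0*(1 - 4)) = -(6 + 0*(-3)) = -(6 + 0) = -1*6 = -6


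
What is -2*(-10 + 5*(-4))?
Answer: 60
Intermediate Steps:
-2*(-10 + 5*(-4)) = -2*(-10 - 20) = -2*(-30) = 60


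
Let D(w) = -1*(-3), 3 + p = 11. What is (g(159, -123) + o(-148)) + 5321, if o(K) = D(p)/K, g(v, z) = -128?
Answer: 768561/148 ≈ 5193.0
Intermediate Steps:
p = 8 (p = -3 + 11 = 8)
D(w) = 3
o(K) = 3/K
(g(159, -123) + o(-148)) + 5321 = (-128 + 3/(-148)) + 5321 = (-128 + 3*(-1/148)) + 5321 = (-128 - 3/148) + 5321 = -18947/148 + 5321 = 768561/148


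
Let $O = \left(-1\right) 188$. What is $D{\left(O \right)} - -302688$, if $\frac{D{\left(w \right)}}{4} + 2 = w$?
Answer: $301928$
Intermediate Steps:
$O = -188$
$D{\left(w \right)} = -8 + 4 w$
$D{\left(O \right)} - -302688 = \left(-8 + 4 \left(-188\right)\right) - -302688 = \left(-8 - 752\right) + 302688 = -760 + 302688 = 301928$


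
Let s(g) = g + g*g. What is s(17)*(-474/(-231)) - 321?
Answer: 23631/77 ≈ 306.90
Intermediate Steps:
s(g) = g + g²
s(17)*(-474/(-231)) - 321 = (17*(1 + 17))*(-474/(-231)) - 321 = (17*18)*(-474*(-1/231)) - 321 = 306*(158/77) - 321 = 48348/77 - 321 = 23631/77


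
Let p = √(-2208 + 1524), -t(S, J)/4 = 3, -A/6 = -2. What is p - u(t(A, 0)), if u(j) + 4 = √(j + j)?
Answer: 4 - 2*I*√6 + 6*I*√19 ≈ 4.0 + 21.254*I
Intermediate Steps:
A = 12 (A = -6*(-2) = 12)
t(S, J) = -12 (t(S, J) = -4*3 = -12)
u(j) = -4 + √2*√j (u(j) = -4 + √(j + j) = -4 + √(2*j) = -4 + √2*√j)
p = 6*I*√19 (p = √(-684) = 6*I*√19 ≈ 26.153*I)
p - u(t(A, 0)) = 6*I*√19 - (-4 + √2*√(-12)) = 6*I*√19 - (-4 + √2*(2*I*√3)) = 6*I*√19 - (-4 + 2*I*√6) = 6*I*√19 + (4 - 2*I*√6) = 4 - 2*I*√6 + 6*I*√19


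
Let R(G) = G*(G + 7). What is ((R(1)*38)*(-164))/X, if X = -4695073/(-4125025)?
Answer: -205657246400/4695073 ≈ -43803.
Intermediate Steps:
R(G) = G*(7 + G)
X = 4695073/4125025 (X = -4695073*(-1/4125025) = 4695073/4125025 ≈ 1.1382)
((R(1)*38)*(-164))/X = (((1*(7 + 1))*38)*(-164))/(4695073/4125025) = (((1*8)*38)*(-164))*(4125025/4695073) = ((8*38)*(-164))*(4125025/4695073) = (304*(-164))*(4125025/4695073) = -49856*4125025/4695073 = -205657246400/4695073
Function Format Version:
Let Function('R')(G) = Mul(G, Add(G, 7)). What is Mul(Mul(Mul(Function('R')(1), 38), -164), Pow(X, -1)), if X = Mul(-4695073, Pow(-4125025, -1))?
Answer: Rational(-205657246400, 4695073) ≈ -43803.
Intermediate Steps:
Function('R')(G) = Mul(G, Add(7, G))
X = Rational(4695073, 4125025) (X = Mul(-4695073, Rational(-1, 4125025)) = Rational(4695073, 4125025) ≈ 1.1382)
Mul(Mul(Mul(Function('R')(1), 38), -164), Pow(X, -1)) = Mul(Mul(Mul(Mul(1, Add(7, 1)), 38), -164), Pow(Rational(4695073, 4125025), -1)) = Mul(Mul(Mul(Mul(1, 8), 38), -164), Rational(4125025, 4695073)) = Mul(Mul(Mul(8, 38), -164), Rational(4125025, 4695073)) = Mul(Mul(304, -164), Rational(4125025, 4695073)) = Mul(-49856, Rational(4125025, 4695073)) = Rational(-205657246400, 4695073)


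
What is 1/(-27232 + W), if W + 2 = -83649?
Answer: -1/110883 ≈ -9.0185e-6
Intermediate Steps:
W = -83651 (W = -2 - 83649 = -83651)
1/(-27232 + W) = 1/(-27232 - 83651) = 1/(-110883) = -1/110883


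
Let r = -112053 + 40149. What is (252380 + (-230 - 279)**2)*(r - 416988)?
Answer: -250049191212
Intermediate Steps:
r = -71904
(252380 + (-230 - 279)**2)*(r - 416988) = (252380 + (-230 - 279)**2)*(-71904 - 416988) = (252380 + (-509)**2)*(-488892) = (252380 + 259081)*(-488892) = 511461*(-488892) = -250049191212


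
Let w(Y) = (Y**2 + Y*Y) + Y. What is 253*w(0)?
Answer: 0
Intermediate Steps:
w(Y) = Y + 2*Y**2 (w(Y) = (Y**2 + Y**2) + Y = 2*Y**2 + Y = Y + 2*Y**2)
253*w(0) = 253*(0*(1 + 2*0)) = 253*(0*(1 + 0)) = 253*(0*1) = 253*0 = 0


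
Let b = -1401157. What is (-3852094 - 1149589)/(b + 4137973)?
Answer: -5001683/2736816 ≈ -1.8276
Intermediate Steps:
(-3852094 - 1149589)/(b + 4137973) = (-3852094 - 1149589)/(-1401157 + 4137973) = -5001683/2736816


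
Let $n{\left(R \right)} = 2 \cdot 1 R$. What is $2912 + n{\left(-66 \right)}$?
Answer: $2780$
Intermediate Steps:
$n{\left(R \right)} = 2 R$
$2912 + n{\left(-66 \right)} = 2912 + 2 \left(-66\right) = 2912 - 132 = 2780$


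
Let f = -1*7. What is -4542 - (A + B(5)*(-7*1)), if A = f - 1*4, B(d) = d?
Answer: -4496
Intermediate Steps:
f = -7
A = -11 (A = -7 - 1*4 = -7 - 4 = -11)
-4542 - (A + B(5)*(-7*1)) = -4542 - (-11 + 5*(-7*1)) = -4542 - (-11 + 5*(-7)) = -4542 - (-11 - 35) = -4542 - 1*(-46) = -4542 + 46 = -4496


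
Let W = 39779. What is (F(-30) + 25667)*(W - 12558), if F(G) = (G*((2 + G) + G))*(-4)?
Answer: 509223247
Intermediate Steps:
F(G) = -4*G*(2 + 2*G) (F(G) = (G*(2 + 2*G))*(-4) = -4*G*(2 + 2*G))
(F(-30) + 25667)*(W - 12558) = (-8*(-30)*(1 - 30) + 25667)*(39779 - 12558) = (-8*(-30)*(-29) + 25667)*27221 = (-6960 + 25667)*27221 = 18707*27221 = 509223247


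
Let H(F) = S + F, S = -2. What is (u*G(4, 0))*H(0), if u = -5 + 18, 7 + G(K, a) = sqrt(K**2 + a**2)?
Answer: 78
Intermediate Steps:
G(K, a) = -7 + sqrt(K**2 + a**2)
H(F) = -2 + F
u = 13
(u*G(4, 0))*H(0) = (13*(-7 + sqrt(4**2 + 0**2)))*(-2 + 0) = (13*(-7 + sqrt(16 + 0)))*(-2) = (13*(-7 + sqrt(16)))*(-2) = (13*(-7 + 4))*(-2) = (13*(-3))*(-2) = -39*(-2) = 78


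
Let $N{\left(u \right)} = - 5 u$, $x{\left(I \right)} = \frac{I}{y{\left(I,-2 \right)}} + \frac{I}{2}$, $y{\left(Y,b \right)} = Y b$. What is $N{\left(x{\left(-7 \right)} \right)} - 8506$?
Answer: $-8486$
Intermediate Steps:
$x{\left(I \right)} = - \frac{1}{2} + \frac{I}{2}$ ($x{\left(I \right)} = \frac{I}{I \left(-2\right)} + \frac{I}{2} = \frac{I}{\left(-2\right) I} + I \frac{1}{2} = I \left(- \frac{1}{2 I}\right) + \frac{I}{2} = - \frac{1}{2} + \frac{I}{2}$)
$N{\left(x{\left(-7 \right)} \right)} - 8506 = - 5 \left(- \frac{1}{2} + \frac{1}{2} \left(-7\right)\right) - 8506 = - 5 \left(- \frac{1}{2} - \frac{7}{2}\right) - 8506 = \left(-5\right) \left(-4\right) - 8506 = 20 - 8506 = -8486$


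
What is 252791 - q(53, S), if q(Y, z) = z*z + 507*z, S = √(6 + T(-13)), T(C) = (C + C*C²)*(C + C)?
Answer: 195325 - 507*√57466 ≈ 73787.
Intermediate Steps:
T(C) = 2*C*(C + C³) (T(C) = (C + C³)*(2*C) = 2*C*(C + C³))
S = √57466 (S = √(6 + 2*(-13)²*(1 + (-13)²)) = √(6 + 2*169*(1 + 169)) = √(6 + 2*169*170) = √(6 + 57460) = √57466 ≈ 239.72)
q(Y, z) = z² + 507*z
252791 - q(53, S) = 252791 - √57466*(507 + √57466)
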